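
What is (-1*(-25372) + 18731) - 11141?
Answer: 32962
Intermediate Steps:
(-1*(-25372) + 18731) - 11141 = (25372 + 18731) - 11141 = 44103 - 11141 = 32962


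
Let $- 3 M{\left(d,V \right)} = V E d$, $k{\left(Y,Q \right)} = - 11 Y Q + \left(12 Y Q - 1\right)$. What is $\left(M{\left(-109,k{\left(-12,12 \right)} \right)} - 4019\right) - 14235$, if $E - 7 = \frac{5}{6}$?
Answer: $- \frac{1071407}{18} \approx -59523.0$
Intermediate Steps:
$E = \frac{47}{6}$ ($E = 7 + \frac{5}{6} = \frac{47}{6} \approx 7.8333$)
$k{\left(Y,Q \right)} = -1 + Q Y$ ($k{\left(Y,Q \right)} = - 11 Q Y + \left(12 Q Y - 1\right) = - 11 Q Y + \left(-1 + 12 Q Y\right) = -1 + Q Y$)
$M{\left(d,V \right)} = - \frac{47 V d}{18}$ ($M{\left(d,V \right)} = - \frac{V \frac{47}{6} d}{3} = - \frac{\frac{47 V}{6} d}{3} = - \frac{\frac{47}{6} V d}{3} = - \frac{47 V d}{18}$)
$\left(M{\left(-109,k{\left(-12,12 \right)} \right)} - 4019\right) - 14235 = \left(\left(- \frac{47}{18}\right) \left(-1 + 12 \left(-12\right)\right) \left(-109\right) - 4019\right) - 14235 = \left(\left(- \frac{47}{18}\right) \left(-1 - 144\right) \left(-109\right) - 4019\right) - 14235 = \left(\left(- \frac{47}{18}\right) \left(-145\right) \left(-109\right) - 4019\right) - 14235 = \left(- \frac{742835}{18} - 4019\right) - 14235 = - \frac{815177}{18} - 14235 = - \frac{1071407}{18}$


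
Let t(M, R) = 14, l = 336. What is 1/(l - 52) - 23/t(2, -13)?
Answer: -3259/1988 ≈ -1.6393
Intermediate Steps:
1/(l - 52) - 23/t(2, -13) = 1/(336 - 52) - 23/14 = 1/284 - 23*1/14 = 1/284 - 23/14 = -3259/1988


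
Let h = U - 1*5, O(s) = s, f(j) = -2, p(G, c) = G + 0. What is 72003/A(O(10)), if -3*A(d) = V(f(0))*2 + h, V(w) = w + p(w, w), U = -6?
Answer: 216009/19 ≈ 11369.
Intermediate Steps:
p(G, c) = G
h = -11 (h = -6 - 1*5 = -6 - 5 = -11)
V(w) = 2*w (V(w) = w + w = 2*w)
A(d) = 19/3 (A(d) = -((2*(-2))*2 - 11)/3 = -(-4*2 - 11)/3 = -(-8 - 11)/3 = -1/3*(-19) = 19/3)
72003/A(O(10)) = 72003/(19/3) = 72003*(3/19) = 216009/19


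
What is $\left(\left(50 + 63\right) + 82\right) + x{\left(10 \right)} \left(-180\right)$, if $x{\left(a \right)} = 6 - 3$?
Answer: $-345$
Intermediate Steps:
$x{\left(a \right)} = 3$ ($x{\left(a \right)} = 6 - 3 = 3$)
$\left(\left(50 + 63\right) + 82\right) + x{\left(10 \right)} \left(-180\right) = \left(\left(50 + 63\right) + 82\right) + 3 \left(-180\right) = \left(113 + 82\right) - 540 = 195 - 540 = -345$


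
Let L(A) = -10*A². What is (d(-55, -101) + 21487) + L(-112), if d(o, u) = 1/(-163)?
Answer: -16944340/163 ≈ -1.0395e+5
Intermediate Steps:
d(o, u) = -1/163
(d(-55, -101) + 21487) + L(-112) = (-1/163 + 21487) - 10*(-112)² = 3502380/163 - 10*12544 = 3502380/163 - 125440 = -16944340/163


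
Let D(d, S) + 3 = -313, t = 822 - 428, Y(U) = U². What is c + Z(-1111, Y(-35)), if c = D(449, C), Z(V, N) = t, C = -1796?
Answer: 78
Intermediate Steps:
t = 394
D(d, S) = -316 (D(d, S) = -3 - 313 = -316)
Z(V, N) = 394
c = -316
c + Z(-1111, Y(-35)) = -316 + 394 = 78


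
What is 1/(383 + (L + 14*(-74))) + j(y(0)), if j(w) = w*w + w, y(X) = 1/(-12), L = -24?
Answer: -7591/97488 ≈ -0.077866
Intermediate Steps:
y(X) = -1/12
j(w) = w + w**2 (j(w) = w**2 + w = w + w**2)
1/(383 + (L + 14*(-74))) + j(y(0)) = 1/(383 + (-24 + 14*(-74))) - (1 - 1/12)/12 = 1/(383 + (-24 - 1036)) - 1/12*11/12 = 1/(383 - 1060) - 11/144 = 1/(-677) - 11/144 = -1/677 - 11/144 = -7591/97488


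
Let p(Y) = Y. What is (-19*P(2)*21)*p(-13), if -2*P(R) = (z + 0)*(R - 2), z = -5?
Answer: 0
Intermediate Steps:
P(R) = -5 + 5*R/2 (P(R) = -(-5 + 0)*(R - 2)/2 = -(-5)*(-2 + R)/2 = -(10 - 5*R)/2 = -5 + 5*R/2)
(-19*P(2)*21)*p(-13) = (-19*(-5 + (5/2)*2)*21)*(-13) = (-19*(-5 + 5)*21)*(-13) = (-19*0*21)*(-13) = (0*21)*(-13) = 0*(-13) = 0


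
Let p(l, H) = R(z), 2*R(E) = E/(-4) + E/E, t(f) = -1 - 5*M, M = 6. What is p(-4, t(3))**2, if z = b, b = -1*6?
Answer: 25/16 ≈ 1.5625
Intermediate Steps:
b = -6
z = -6
t(f) = -31 (t(f) = -1 - 5*6 = -1 - 30 = -31)
R(E) = 1/2 - E/8 (R(E) = (E/(-4) + E/E)/2 = (E*(-1/4) + 1)/2 = (-E/4 + 1)/2 = (1 - E/4)/2 = 1/2 - E/8)
p(l, H) = 5/4 (p(l, H) = 1/2 - 1/8*(-6) = 1/2 + 3/4 = 5/4)
p(-4, t(3))**2 = (5/4)**2 = 25/16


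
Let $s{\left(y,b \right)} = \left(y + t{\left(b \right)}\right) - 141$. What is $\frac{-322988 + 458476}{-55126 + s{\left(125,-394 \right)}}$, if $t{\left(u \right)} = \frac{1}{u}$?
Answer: $- \frac{53382272}{21725949} \approx -2.4571$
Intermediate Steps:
$s{\left(y,b \right)} = -141 + y + \frac{1}{b}$ ($s{\left(y,b \right)} = \left(y + \frac{1}{b}\right) - 141 = -141 + y + \frac{1}{b}$)
$\frac{-322988 + 458476}{-55126 + s{\left(125,-394 \right)}} = \frac{-322988 + 458476}{-55126 + \left(-141 + 125 + \frac{1}{-394}\right)} = \frac{135488}{-55126 - \frac{6305}{394}} = \frac{135488}{- \frac{21725949}{394}} = 135488 \left(- \frac{394}{21725949}\right) = - \frac{53382272}{21725949}$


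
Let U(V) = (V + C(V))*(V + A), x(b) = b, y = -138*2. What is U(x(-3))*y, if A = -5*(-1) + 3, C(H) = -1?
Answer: 5520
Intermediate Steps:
y = -276
A = 8 (A = 5 + 3 = 8)
U(V) = (-1 + V)*(8 + V) (U(V) = (V - 1)*(V + 8) = (-1 + V)*(8 + V))
U(x(-3))*y = (-8 + (-3)² + 7*(-3))*(-276) = (-8 + 9 - 21)*(-276) = -20*(-276) = 5520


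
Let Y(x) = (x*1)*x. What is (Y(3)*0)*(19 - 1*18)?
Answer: 0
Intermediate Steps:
Y(x) = x² (Y(x) = x*x = x²)
(Y(3)*0)*(19 - 1*18) = (3²*0)*(19 - 1*18) = (9*0)*(19 - 18) = 0*1 = 0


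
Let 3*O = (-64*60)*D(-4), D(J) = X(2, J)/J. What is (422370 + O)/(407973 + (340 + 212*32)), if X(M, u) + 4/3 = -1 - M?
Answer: 1262950/1245291 ≈ 1.0142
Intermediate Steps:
X(M, u) = -7/3 - M (X(M, u) = -4/3 + (-1 - M) = -7/3 - M)
D(J) = -13/(3*J) (D(J) = (-7/3 - 1*2)/J = (-7/3 - 2)/J = -13/(3*J))
O = -4160/3 (O = ((-64*60)*(-13/3/(-4)))/3 = (-(-16640)*(-1)/4)/3 = (-3840*13/12)/3 = (⅓)*(-4160) = -4160/3 ≈ -1386.7)
(422370 + O)/(407973 + (340 + 212*32)) = (422370 - 4160/3)/(407973 + (340 + 212*32)) = 1262950/(3*(407973 + (340 + 6784))) = 1262950/(3*(407973 + 7124)) = (1262950/3)/415097 = (1262950/3)*(1/415097) = 1262950/1245291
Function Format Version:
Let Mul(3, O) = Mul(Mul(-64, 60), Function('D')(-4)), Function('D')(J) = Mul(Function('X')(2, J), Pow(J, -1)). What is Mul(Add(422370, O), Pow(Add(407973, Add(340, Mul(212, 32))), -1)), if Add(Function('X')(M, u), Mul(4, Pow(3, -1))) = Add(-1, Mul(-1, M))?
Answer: Rational(1262950, 1245291) ≈ 1.0142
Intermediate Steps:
Function('X')(M, u) = Add(Rational(-7, 3), Mul(-1, M)) (Function('X')(M, u) = Add(Rational(-4, 3), Add(-1, Mul(-1, M))) = Add(Rational(-7, 3), Mul(-1, M)))
Function('D')(J) = Mul(Rational(-13, 3), Pow(J, -1)) (Function('D')(J) = Mul(Add(Rational(-7, 3), Mul(-1, 2)), Pow(J, -1)) = Mul(Add(Rational(-7, 3), -2), Pow(J, -1)) = Mul(Rational(-13, 3), Pow(J, -1)))
O = Rational(-4160, 3) (O = Mul(Rational(1, 3), Mul(Mul(-64, 60), Mul(Rational(-13, 3), Pow(-4, -1)))) = Mul(Rational(1, 3), Mul(-3840, Mul(Rational(-13, 3), Rational(-1, 4)))) = Mul(Rational(1, 3), Mul(-3840, Rational(13, 12))) = Mul(Rational(1, 3), -4160) = Rational(-4160, 3) ≈ -1386.7)
Mul(Add(422370, O), Pow(Add(407973, Add(340, Mul(212, 32))), -1)) = Mul(Add(422370, Rational(-4160, 3)), Pow(Add(407973, Add(340, Mul(212, 32))), -1)) = Mul(Rational(1262950, 3), Pow(Add(407973, Add(340, 6784)), -1)) = Mul(Rational(1262950, 3), Pow(Add(407973, 7124), -1)) = Mul(Rational(1262950, 3), Pow(415097, -1)) = Mul(Rational(1262950, 3), Rational(1, 415097)) = Rational(1262950, 1245291)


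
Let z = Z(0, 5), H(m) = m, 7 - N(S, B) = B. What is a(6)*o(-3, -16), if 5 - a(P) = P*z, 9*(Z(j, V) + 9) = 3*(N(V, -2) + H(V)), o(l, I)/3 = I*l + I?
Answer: 2976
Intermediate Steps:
N(S, B) = 7 - B
o(l, I) = 3*I + 3*I*l (o(l, I) = 3*(I*l + I) = 3*(I + I*l) = 3*I + 3*I*l)
Z(j, V) = -6 + V/3 (Z(j, V) = -9 + (3*((7 - 1*(-2)) + V))/9 = -9 + (3*((7 + 2) + V))/9 = -9 + (3*(9 + V))/9 = -9 + (27 + 3*V)/9 = -9 + (3 + V/3) = -6 + V/3)
z = -13/3 (z = -6 + (⅓)*5 = -6 + 5/3 = -13/3 ≈ -4.3333)
a(P) = 5 + 13*P/3 (a(P) = 5 - P*(-13)/3 = 5 - (-13)*P/3 = 5 + 13*P/3)
a(6)*o(-3, -16) = (5 + (13/3)*6)*(3*(-16)*(1 - 3)) = (5 + 26)*(3*(-16)*(-2)) = 31*96 = 2976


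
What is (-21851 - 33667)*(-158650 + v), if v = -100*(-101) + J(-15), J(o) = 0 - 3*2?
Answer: 8247532008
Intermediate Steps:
J(o) = -6 (J(o) = 0 - 6 = -6)
v = 10094 (v = -100*(-101) - 6 = 10100 - 6 = 10094)
(-21851 - 33667)*(-158650 + v) = (-21851 - 33667)*(-158650 + 10094) = -55518*(-148556) = 8247532008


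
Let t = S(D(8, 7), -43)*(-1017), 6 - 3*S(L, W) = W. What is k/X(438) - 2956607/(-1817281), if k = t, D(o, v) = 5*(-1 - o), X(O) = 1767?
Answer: -8320843374/1070378509 ≈ -7.7737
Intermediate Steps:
D(o, v) = -5 - 5*o
S(L, W) = 2 - W/3
t = -16611 (t = (2 - ⅓*(-43))*(-1017) = (2 + 43/3)*(-1017) = (49/3)*(-1017) = -16611)
k = -16611
k/X(438) - 2956607/(-1817281) = -16611/1767 - 2956607/(-1817281) = -16611*1/1767 - 2956607*(-1/1817281) = -5537/589 + 2956607/1817281 = -8320843374/1070378509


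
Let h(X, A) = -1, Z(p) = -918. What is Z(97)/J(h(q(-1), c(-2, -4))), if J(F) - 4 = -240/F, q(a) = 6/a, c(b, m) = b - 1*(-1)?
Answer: -459/122 ≈ -3.7623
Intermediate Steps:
c(b, m) = 1 + b (c(b, m) = b + 1 = 1 + b)
J(F) = 4 - 240/F
Z(97)/J(h(q(-1), c(-2, -4))) = -918/(4 - 240/(-1)) = -918/(4 - 240*(-1)) = -918/(4 + 240) = -918/244 = -918*1/244 = -459/122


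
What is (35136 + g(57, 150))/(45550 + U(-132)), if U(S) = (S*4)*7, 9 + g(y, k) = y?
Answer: 17592/20927 ≈ 0.84064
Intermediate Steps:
g(y, k) = -9 + y
U(S) = 28*S (U(S) = (4*S)*7 = 28*S)
(35136 + g(57, 150))/(45550 + U(-132)) = (35136 + (-9 + 57))/(45550 + 28*(-132)) = (35136 + 48)/(45550 - 3696) = 35184/41854 = 35184*(1/41854) = 17592/20927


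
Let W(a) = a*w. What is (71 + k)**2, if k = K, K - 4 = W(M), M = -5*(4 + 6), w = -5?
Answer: 105625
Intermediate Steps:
M = -50 (M = -5*10 = -50)
W(a) = -5*a (W(a) = a*(-5) = -5*a)
K = 254 (K = 4 - 5*(-50) = 4 + 250 = 254)
k = 254
(71 + k)**2 = (71 + 254)**2 = 325**2 = 105625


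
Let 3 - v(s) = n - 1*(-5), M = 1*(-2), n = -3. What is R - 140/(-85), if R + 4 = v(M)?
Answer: -23/17 ≈ -1.3529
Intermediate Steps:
M = -2
v(s) = 1 (v(s) = 3 - (-3 - 1*(-5)) = 3 - (-3 + 5) = 3 - 1*2 = 3 - 2 = 1)
R = -3 (R = -4 + 1 = -3)
R - 140/(-85) = -3 - 140/(-85) = -3 - 140*(-1/85) = -3 + 28/17 = -23/17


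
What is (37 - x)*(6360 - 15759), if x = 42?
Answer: 46995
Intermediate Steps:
(37 - x)*(6360 - 15759) = (37 - 1*42)*(6360 - 15759) = (37 - 42)*(-9399) = -5*(-9399) = 46995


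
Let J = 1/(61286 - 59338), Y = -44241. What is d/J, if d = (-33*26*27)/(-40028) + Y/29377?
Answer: -530991277842/293975639 ≈ -1806.2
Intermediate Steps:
d = -545165583/587951278 (d = (-33*26*27)/(-40028) - 44241/29377 = -858*27*(-1/40028) - 44241*1/29377 = -23166*(-1/40028) - 44241/29377 = 11583/20014 - 44241/29377 = -545165583/587951278 ≈ -0.92723)
J = 1/1948 ≈ 0.00051335
d/J = -545165583/(587951278*1/1948) = -545165583/587951278*1948 = -530991277842/293975639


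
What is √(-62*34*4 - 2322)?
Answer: I*√10754 ≈ 103.7*I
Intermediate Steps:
√(-62*34*4 - 2322) = √(-2108*4 - 2322) = √(-8432 - 2322) = √(-10754) = I*√10754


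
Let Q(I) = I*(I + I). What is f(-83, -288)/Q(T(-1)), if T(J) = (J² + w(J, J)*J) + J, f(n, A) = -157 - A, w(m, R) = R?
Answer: 131/2 ≈ 65.500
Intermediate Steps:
T(J) = J + 2*J² (T(J) = (J² + J*J) + J = (J² + J²) + J = 2*J² + J = J + 2*J²)
Q(I) = 2*I² (Q(I) = I*(2*I) = 2*I²)
f(-83, -288)/Q(T(-1)) = (-157 - 1*(-288))/((2*(-(1 + 2*(-1)))²)) = (-157 + 288)/((2*(-(1 - 2))²)) = 131/((2*(-1*(-1))²)) = 131/((2*1²)) = 131/((2*1)) = 131/2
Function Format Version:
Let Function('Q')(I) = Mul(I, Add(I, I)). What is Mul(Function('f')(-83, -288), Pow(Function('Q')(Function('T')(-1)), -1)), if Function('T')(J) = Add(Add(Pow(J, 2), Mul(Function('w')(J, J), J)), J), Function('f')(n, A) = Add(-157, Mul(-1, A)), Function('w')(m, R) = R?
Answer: Rational(131, 2) ≈ 65.500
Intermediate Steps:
Function('T')(J) = Add(J, Mul(2, Pow(J, 2))) (Function('T')(J) = Add(Add(Pow(J, 2), Mul(J, J)), J) = Add(Add(Pow(J, 2), Pow(J, 2)), J) = Add(Mul(2, Pow(J, 2)), J) = Add(J, Mul(2, Pow(J, 2))))
Function('Q')(I) = Mul(2, Pow(I, 2)) (Function('Q')(I) = Mul(I, Mul(2, I)) = Mul(2, Pow(I, 2)))
Mul(Function('f')(-83, -288), Pow(Function('Q')(Function('T')(-1)), -1)) = Mul(Add(-157, Mul(-1, -288)), Pow(Mul(2, Pow(Mul(-1, Add(1, Mul(2, -1))), 2)), -1)) = Mul(Add(-157, 288), Pow(Mul(2, Pow(Mul(-1, Add(1, -2)), 2)), -1)) = Mul(131, Pow(Mul(2, Pow(Mul(-1, -1), 2)), -1)) = Mul(131, Pow(Mul(2, Pow(1, 2)), -1)) = Mul(131, Pow(Mul(2, 1), -1)) = Mul(131, Pow(2, -1)) = Mul(131, Rational(1, 2)) = Rational(131, 2)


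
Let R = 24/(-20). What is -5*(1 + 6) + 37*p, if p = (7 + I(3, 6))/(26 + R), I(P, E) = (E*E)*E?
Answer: 36915/124 ≈ 297.70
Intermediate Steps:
I(P, E) = E³ (I(P, E) = E²*E = E³)
R = -6/5 (R = 24*(-1/20) = -6/5 ≈ -1.2000)
p = 1115/124 (p = (7 + 6³)/(26 - 6/5) = (7 + 216)/(124/5) = 223*(5/124) = 1115/124 ≈ 8.9919)
-5*(1 + 6) + 37*p = -5*(1 + 6) + 37*(1115/124) = -5*7 + 41255/124 = -35 + 41255/124 = 36915/124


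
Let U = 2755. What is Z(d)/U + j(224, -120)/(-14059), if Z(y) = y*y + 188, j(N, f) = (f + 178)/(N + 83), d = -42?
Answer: 8424892786/11890891315 ≈ 0.70852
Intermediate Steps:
j(N, f) = (178 + f)/(83 + N)
Z(y) = 188 + y² (Z(y) = y² + 188 = 188 + y²)
Z(d)/U + j(224, -120)/(-14059) = (188 + (-42)²)/2755 + ((178 - 120)/(83 + 224))/(-14059) = (188 + 1764)*(1/2755) + (58/307)*(-1/14059) = 1952*(1/2755) + ((1/307)*58)*(-1/14059) = 1952/2755 + (58/307)*(-1/14059) = 1952/2755 - 58/4316113 = 8424892786/11890891315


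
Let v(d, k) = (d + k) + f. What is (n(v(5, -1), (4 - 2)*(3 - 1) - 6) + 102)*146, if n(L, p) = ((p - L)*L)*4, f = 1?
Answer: -5548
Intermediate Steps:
v(d, k) = 1 + d + k (v(d, k) = (d + k) + 1 = 1 + d + k)
n(L, p) = 4*L*(p - L) (n(L, p) = (L*(p - L))*4 = 4*L*(p - L))
(n(v(5, -1), (4 - 2)*(3 - 1) - 6) + 102)*146 = (4*(1 + 5 - 1)*(((4 - 2)*(3 - 1) - 6) - (1 + 5 - 1)) + 102)*146 = (4*5*((2*2 - 6) - 1*5) + 102)*146 = (4*5*((4 - 6) - 5) + 102)*146 = (4*5*(-2 - 5) + 102)*146 = (4*5*(-7) + 102)*146 = (-140 + 102)*146 = -38*146 = -5548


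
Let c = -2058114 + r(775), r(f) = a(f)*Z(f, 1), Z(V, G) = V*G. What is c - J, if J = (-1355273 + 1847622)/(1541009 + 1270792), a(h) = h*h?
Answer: 1303062423613712/2811801 ≈ 4.6343e+8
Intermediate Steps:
a(h) = h²
Z(V, G) = G*V
r(f) = f³ (r(f) = f²*(1*f) = f²*f = f³)
J = 492349/2811801 ≈ 0.17510
c = 463426261 (c = -2058114 + 775³ = -2058114 + 465484375 = 463426261)
c - J = 463426261 - 1*492349/2811801 = 463426261 - 492349/2811801 = 1303062423613712/2811801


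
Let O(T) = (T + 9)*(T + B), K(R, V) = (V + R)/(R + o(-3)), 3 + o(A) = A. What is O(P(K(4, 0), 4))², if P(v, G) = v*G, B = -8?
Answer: 256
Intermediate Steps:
o(A) = -3 + A
K(R, V) = (R + V)/(-6 + R) (K(R, V) = (V + R)/(R + (-3 - 3)) = (R + V)/(R - 6) = (R + V)/(-6 + R))
P(v, G) = G*v
O(T) = (-8 + T)*(9 + T) (O(T) = (T + 9)*(T - 8) = (9 + T)*(-8 + T) = (-8 + T)*(9 + T))
O(P(K(4, 0), 4))² = (-72 + 4*((4 + 0)/(-6 + 4)) + (4*((4 + 0)/(-6 + 4)))²)² = (-72 + 4*(4/(-2)) + (4*(4/(-2)))²)² = (-72 + 4*(-½*4) + (4*(-½*4))²)² = (-72 + 4*(-2) + (4*(-2))²)² = (-72 - 8 + (-8)²)² = (-72 - 8 + 64)² = (-16)² = 256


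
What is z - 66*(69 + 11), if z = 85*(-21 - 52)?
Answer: -11485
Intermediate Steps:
z = -6205 (z = 85*(-73) = -6205)
z - 66*(69 + 11) = -6205 - 66*(69 + 11) = -6205 - 66*80 = -6205 - 5280 = -11485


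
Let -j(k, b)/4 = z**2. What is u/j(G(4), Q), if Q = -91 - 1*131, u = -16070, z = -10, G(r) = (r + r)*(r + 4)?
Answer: 1607/40 ≈ 40.175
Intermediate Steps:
G(r) = 2*r*(4 + r) (G(r) = (2*r)*(4 + r) = 2*r*(4 + r))
Q = -222 (Q = -91 - 131 = -222)
j(k, b) = -400 (j(k, b) = -4*(-10)**2 = -4*100 = -400)
u/j(G(4), Q) = -16070/(-400) = -16070*(-1/400) = 1607/40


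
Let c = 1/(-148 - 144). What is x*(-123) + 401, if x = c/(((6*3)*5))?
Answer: 3512801/8760 ≈ 401.00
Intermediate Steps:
c = -1/292 (c = 1/(-292) = -1/292 ≈ -0.0034247)
x = -1/26280 (x = -1/(292*((6*3)*5)) = -1/(292*(18*5)) = -1/292/90 = -1/292*1/90 = -1/26280 ≈ -3.8052e-5)
x*(-123) + 401 = -1/26280*(-123) + 401 = 41/8760 + 401 = 3512801/8760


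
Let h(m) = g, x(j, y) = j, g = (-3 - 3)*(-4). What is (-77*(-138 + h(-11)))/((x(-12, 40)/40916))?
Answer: -29930054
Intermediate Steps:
g = 24 (g = -6*(-4) = 24)
h(m) = 24
(-77*(-138 + h(-11)))/((x(-12, 40)/40916)) = (-77*(-138 + 24))/((-12/40916)) = (-77*(-114))/((-12*1/40916)) = 8778/(-3/10229) = 8778*(-10229/3) = -29930054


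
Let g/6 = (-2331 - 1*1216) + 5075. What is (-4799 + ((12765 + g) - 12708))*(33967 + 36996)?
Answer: 314082238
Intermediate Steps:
g = 9168 (g = 6*((-2331 - 1*1216) + 5075) = 6*((-2331 - 1216) + 5075) = 6*(-3547 + 5075) = 6*1528 = 9168)
(-4799 + ((12765 + g) - 12708))*(33967 + 36996) = (-4799 + ((12765 + 9168) - 12708))*(33967 + 36996) = (-4799 + (21933 - 12708))*70963 = (-4799 + 9225)*70963 = 4426*70963 = 314082238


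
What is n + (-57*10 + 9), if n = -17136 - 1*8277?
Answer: -25974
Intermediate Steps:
n = -25413 (n = -17136 - 8277 = -25413)
n + (-57*10 + 9) = -25413 + (-57*10 + 9) = -25413 + (-570 + 9) = -25413 - 561 = -25974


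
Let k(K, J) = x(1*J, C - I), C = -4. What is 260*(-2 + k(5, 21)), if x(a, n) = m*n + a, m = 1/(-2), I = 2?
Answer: 5720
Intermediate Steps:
m = -½ (m = 1*(-½) = -½ ≈ -0.50000)
x(a, n) = a - n/2 (x(a, n) = -n/2 + a = a - n/2)
k(K, J) = 3 + J (k(K, J) = 1*J - (-4 - 1*2)/2 = J - (-4 - 2)/2 = J - ½*(-6) = J + 3 = 3 + J)
260*(-2 + k(5, 21)) = 260*(-2 + (3 + 21)) = 260*(-2 + 24) = 260*22 = 5720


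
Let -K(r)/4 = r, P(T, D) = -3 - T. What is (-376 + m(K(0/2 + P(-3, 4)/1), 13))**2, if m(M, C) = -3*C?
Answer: 172225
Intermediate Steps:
K(r) = -4*r
(-376 + m(K(0/2 + P(-3, 4)/1), 13))**2 = (-376 - 3*13)**2 = (-376 - 39)**2 = (-415)**2 = 172225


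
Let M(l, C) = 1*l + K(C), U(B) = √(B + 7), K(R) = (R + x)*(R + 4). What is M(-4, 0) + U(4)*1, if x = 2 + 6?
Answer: 28 + √11 ≈ 31.317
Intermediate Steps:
x = 8
K(R) = (4 + R)*(8 + R) (K(R) = (R + 8)*(R + 4) = (8 + R)*(4 + R) = (4 + R)*(8 + R))
U(B) = √(7 + B)
M(l, C) = 32 + l + C² + 12*C (M(l, C) = 1*l + (32 + C² + 12*C) = l + (32 + C² + 12*C) = 32 + l + C² + 12*C)
M(-4, 0) + U(4)*1 = (32 - 4 + 0² + 12*0) + √(7 + 4)*1 = (32 - 4 + 0 + 0) + √11*1 = 28 + √11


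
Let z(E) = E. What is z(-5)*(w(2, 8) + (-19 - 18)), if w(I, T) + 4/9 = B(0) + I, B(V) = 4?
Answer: 1415/9 ≈ 157.22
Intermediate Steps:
w(I, T) = 32/9 + I (w(I, T) = -4/9 + (4 + I) = 32/9 + I)
z(-5)*(w(2, 8) + (-19 - 18)) = -5*((32/9 + 2) + (-19 - 18)) = -5*(50/9 - 37) = -5*(-283/9) = 1415/9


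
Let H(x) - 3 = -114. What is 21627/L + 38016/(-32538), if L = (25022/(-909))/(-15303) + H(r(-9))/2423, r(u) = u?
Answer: -359366928495331347/731330541863 ≈ -4.9139e+5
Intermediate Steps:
H(x) = -111 (H(x) = 3 - 114 = -111)
L = -1483429091/33704964621 (L = (25022/(-909))/(-15303) - 111/2423 = (25022*(-1/909))*(-1/15303) - 111*1/2423 = -25022/909*(-1/15303) - 111/2423 = 25022/13910427 - 111/2423 = -1483429091/33704964621 ≈ -0.044012)
21627/L + 38016/(-32538) = 21627/(-1483429091/33704964621) + 38016/(-32538) = 21627*(-33704964621/1483429091) + 38016*(-1/32538) = -728937269858367/1483429091 - 576/493 = -359366928495331347/731330541863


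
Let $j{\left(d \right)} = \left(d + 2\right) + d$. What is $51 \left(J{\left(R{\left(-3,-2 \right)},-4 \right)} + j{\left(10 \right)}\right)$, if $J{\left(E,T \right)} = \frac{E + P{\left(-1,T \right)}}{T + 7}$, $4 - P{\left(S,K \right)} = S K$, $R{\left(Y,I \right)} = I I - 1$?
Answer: $1173$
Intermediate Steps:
$R{\left(Y,I \right)} = -1 + I^{2}$ ($R{\left(Y,I \right)} = I^{2} - 1 = -1 + I^{2}$)
$j{\left(d \right)} = 2 + 2 d$ ($j{\left(d \right)} = \left(2 + d\right) + d = 2 + 2 d$)
$P{\left(S,K \right)} = 4 - K S$ ($P{\left(S,K \right)} = 4 - S K = 4 - K S$)
$J{\left(E,T \right)} = \frac{4 + E + T}{7 + T}$ ($J{\left(E,T \right)} = \frac{E - \left(-4 + T \left(-1\right)\right)}{T + 7} = \frac{E + \left(4 + T\right)}{7 + T} = \frac{4 + E + T}{7 + T}$)
$51 \left(J{\left(R{\left(-3,-2 \right)},-4 \right)} + j{\left(10 \right)}\right) = 51 \left(\frac{4 - \left(1 - \left(-2\right)^{2}\right) - 4}{7 - 4} + \left(2 + 2 \cdot 10\right)\right) = 51 \left(\frac{4 + \left(-1 + 4\right) - 4}{3} + \left(2 + 20\right)\right) = 51 \left(\frac{4 + 3 - 4}{3} + 22\right) = 51 \left(\frac{1}{3} \cdot 3 + 22\right) = 51 \left(1 + 22\right) = 51 \cdot 23 = 1173$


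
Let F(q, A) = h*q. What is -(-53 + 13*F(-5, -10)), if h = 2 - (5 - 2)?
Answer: -12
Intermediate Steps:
h = -1 (h = 2 - 1*3 = 2 - 3 = -1)
F(q, A) = -q
-(-53 + 13*F(-5, -10)) = -(-53 + 13*(-1*(-5))) = -(-53 + 13*5) = -(-53 + 65) = -1*12 = -12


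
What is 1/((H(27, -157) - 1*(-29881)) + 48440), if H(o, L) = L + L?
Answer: 1/78007 ≈ 1.2819e-5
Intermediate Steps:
H(o, L) = 2*L
1/((H(27, -157) - 1*(-29881)) + 48440) = 1/((2*(-157) - 1*(-29881)) + 48440) = 1/((-314 + 29881) + 48440) = 1/(29567 + 48440) = 1/78007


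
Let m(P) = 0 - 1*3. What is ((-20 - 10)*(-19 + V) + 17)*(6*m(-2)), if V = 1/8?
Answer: -20997/2 ≈ -10499.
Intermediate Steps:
m(P) = -3 (m(P) = 0 - 3 = -3)
V = 1/8 ≈ 0.12500
((-20 - 10)*(-19 + V) + 17)*(6*m(-2)) = ((-20 - 10)*(-19 + 1/8) + 17)*(6*(-3)) = (-30*(-151/8) + 17)*(-18) = (2265/4 + 17)*(-18) = (2333/4)*(-18) = -20997/2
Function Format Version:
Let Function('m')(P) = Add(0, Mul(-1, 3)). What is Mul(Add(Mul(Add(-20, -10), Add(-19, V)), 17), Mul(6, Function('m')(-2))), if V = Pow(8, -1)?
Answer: Rational(-20997, 2) ≈ -10499.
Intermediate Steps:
Function('m')(P) = -3 (Function('m')(P) = Add(0, -3) = -3)
V = Rational(1, 8) ≈ 0.12500
Mul(Add(Mul(Add(-20, -10), Add(-19, V)), 17), Mul(6, Function('m')(-2))) = Mul(Add(Mul(Add(-20, -10), Add(-19, Rational(1, 8))), 17), Mul(6, -3)) = Mul(Add(Mul(-30, Rational(-151, 8)), 17), -18) = Mul(Add(Rational(2265, 4), 17), -18) = Mul(Rational(2333, 4), -18) = Rational(-20997, 2)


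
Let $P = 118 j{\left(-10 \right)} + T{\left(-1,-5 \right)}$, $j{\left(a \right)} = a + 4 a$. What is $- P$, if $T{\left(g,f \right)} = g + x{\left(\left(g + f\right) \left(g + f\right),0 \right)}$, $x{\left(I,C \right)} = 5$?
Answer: $5896$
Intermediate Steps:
$j{\left(a \right)} = 5 a$
$T{\left(g,f \right)} = 5 + g$ ($T{\left(g,f \right)} = g + 5 = 5 + g$)
$P = -5896$ ($P = 118 \cdot 5 \left(-10\right) + \left(5 - 1\right) = 118 \left(-50\right) + 4 = -5900 + 4 = -5896$)
$- P = \left(-1\right) \left(-5896\right) = 5896$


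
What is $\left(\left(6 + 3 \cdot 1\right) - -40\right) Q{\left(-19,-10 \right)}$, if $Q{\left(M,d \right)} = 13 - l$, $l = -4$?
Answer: $833$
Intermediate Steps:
$Q{\left(M,d \right)} = 17$ ($Q{\left(M,d \right)} = 13 - -4 = 13 + 4 = 17$)
$\left(\left(6 + 3 \cdot 1\right) - -40\right) Q{\left(-19,-10 \right)} = \left(\left(6 + 3 \cdot 1\right) - -40\right) 17 = \left(\left(6 + 3\right) + 40\right) 17 = \left(9 + 40\right) 17 = 49 \cdot 17 = 833$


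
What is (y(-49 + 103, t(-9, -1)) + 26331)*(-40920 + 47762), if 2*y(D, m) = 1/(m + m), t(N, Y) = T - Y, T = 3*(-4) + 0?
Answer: 360313093/2 ≈ 1.8016e+8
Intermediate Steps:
T = -12 (T = -12 + 0 = -12)
t(N, Y) = -12 - Y
y(D, m) = 1/(4*m) (y(D, m) = 1/(2*(m + m)) = 1/(2*((2*m))) = (1/(2*m))/2 = 1/(4*m))
(y(-49 + 103, t(-9, -1)) + 26331)*(-40920 + 47762) = (1/(4*(-12 - 1*(-1))) + 26331)*(-40920 + 47762) = (1/(4*(-12 + 1)) + 26331)*6842 = ((¼)/(-11) + 26331)*6842 = ((¼)*(-1/11) + 26331)*6842 = (-1/44 + 26331)*6842 = (1158563/44)*6842 = 360313093/2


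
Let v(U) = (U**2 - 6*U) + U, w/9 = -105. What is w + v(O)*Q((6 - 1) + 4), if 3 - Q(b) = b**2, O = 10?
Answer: -4845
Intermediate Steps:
w = -945 (w = 9*(-105) = -945)
Q(b) = 3 - b**2
v(U) = U**2 - 5*U
w + v(O)*Q((6 - 1) + 4) = -945 + (10*(-5 + 10))*(3 - ((6 - 1) + 4)**2) = -945 + (10*5)*(3 - (5 + 4)**2) = -945 + 50*(3 - 1*9**2) = -945 + 50*(3 - 1*81) = -945 + 50*(3 - 81) = -945 + 50*(-78) = -945 - 3900 = -4845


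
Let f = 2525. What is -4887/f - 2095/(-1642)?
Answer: -2734579/4146050 ≈ -0.65956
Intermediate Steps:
-4887/f - 2095/(-1642) = -4887/2525 - 2095/(-1642) = -4887*1/2525 - 2095*(-1/1642) = -4887/2525 + 2095/1642 = -2734579/4146050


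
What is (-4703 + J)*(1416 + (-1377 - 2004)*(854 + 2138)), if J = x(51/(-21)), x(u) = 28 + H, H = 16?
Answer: 47123623224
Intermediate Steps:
x(u) = 44 (x(u) = 28 + 16 = 44)
J = 44
(-4703 + J)*(1416 + (-1377 - 2004)*(854 + 2138)) = (-4703 + 44)*(1416 + (-1377 - 2004)*(854 + 2138)) = -4659*(1416 - 3381*2992) = -4659*(1416 - 10115952) = -4659*(-10114536) = 47123623224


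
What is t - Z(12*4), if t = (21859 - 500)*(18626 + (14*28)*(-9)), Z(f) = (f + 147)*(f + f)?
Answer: 322459462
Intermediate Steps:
Z(f) = 2*f*(147 + f) (Z(f) = (147 + f)*(2*f) = 2*f*(147 + f))
t = 322478182 (t = 21359*(18626 + 392*(-9)) = 21359*(18626 - 3528) = 21359*15098 = 322478182)
t - Z(12*4) = 322478182 - 2*12*4*(147 + 12*4) = 322478182 - 2*48*(147 + 48) = 322478182 - 2*48*195 = 322478182 - 1*18720 = 322478182 - 18720 = 322459462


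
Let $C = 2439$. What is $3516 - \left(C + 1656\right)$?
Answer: $-579$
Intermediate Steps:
$3516 - \left(C + 1656\right) = 3516 - \left(2439 + 1656\right) = 3516 - 4095 = -579$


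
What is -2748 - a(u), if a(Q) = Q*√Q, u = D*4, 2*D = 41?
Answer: -2748 - 82*√82 ≈ -3490.5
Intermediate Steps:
D = 41/2 (D = (½)*41 = 41/2 ≈ 20.500)
u = 82 (u = (41/2)*4 = 82)
a(Q) = Q^(3/2)
-2748 - a(u) = -2748 - 82^(3/2) = -2748 - 82*√82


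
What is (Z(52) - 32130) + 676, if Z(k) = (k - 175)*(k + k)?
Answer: -44246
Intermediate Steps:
Z(k) = 2*k*(-175 + k) (Z(k) = (-175 + k)*(2*k) = 2*k*(-175 + k))
(Z(52) - 32130) + 676 = (2*52*(-175 + 52) - 32130) + 676 = (2*52*(-123) - 32130) + 676 = (-12792 - 32130) + 676 = -44922 + 676 = -44246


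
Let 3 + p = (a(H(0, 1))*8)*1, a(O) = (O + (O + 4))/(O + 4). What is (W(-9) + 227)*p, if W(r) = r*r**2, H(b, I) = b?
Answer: -2510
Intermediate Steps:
W(r) = r**3
a(O) = (4 + 2*O)/(4 + O) (a(O) = (O + (4 + O))/(4 + O) = (4 + 2*O)/(4 + O))
p = 5 (p = -3 + ((2*(2 + 0)/(4 + 0))*8)*1 = -3 + ((2*2/4)*8)*1 = -3 + ((2*(1/4)*2)*8)*1 = -3 + (1*8)*1 = -3 + 8*1 = -3 + 8 = 5)
(W(-9) + 227)*p = ((-9)**3 + 227)*5 = (-729 + 227)*5 = -502*5 = -2510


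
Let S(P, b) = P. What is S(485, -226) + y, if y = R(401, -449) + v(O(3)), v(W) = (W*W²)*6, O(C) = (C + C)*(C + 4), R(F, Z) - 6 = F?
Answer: 445420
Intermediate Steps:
R(F, Z) = 6 + F
O(C) = 2*C*(4 + C) (O(C) = (2*C)*(4 + C) = 2*C*(4 + C))
v(W) = 6*W³ (v(W) = W³*6 = 6*W³)
y = 444935 (y = (6 + 401) + 6*(2*3*(4 + 3))³ = 407 + 6*(2*3*7)³ = 407 + 6*42³ = 407 + 6*74088 = 407 + 444528 = 444935)
S(485, -226) + y = 485 + 444935 = 445420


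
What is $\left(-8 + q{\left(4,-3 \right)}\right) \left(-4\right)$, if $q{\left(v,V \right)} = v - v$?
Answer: $32$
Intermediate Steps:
$q{\left(v,V \right)} = 0$
$\left(-8 + q{\left(4,-3 \right)}\right) \left(-4\right) = \left(-8 + 0\right) \left(-4\right) = \left(-8\right) \left(-4\right) = 32$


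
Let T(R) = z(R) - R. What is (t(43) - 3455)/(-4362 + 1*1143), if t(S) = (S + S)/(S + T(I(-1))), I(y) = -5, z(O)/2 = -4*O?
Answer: 50659/47212 ≈ 1.0730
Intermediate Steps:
z(O) = -8*O (z(O) = 2*(-4*O) = -8*O)
T(R) = -9*R (T(R) = -8*R - R = -9*R)
t(S) = 2*S/(45 + S) (t(S) = (S + S)/(S - 9*(-5)) = (2*S)/(S + 45) = (2*S)/(45 + S) = 2*S/(45 + S))
(t(43) - 3455)/(-4362 + 1*1143) = (2*43/(45 + 43) - 3455)/(-4362 + 1*1143) = (2*43/88 - 3455)/(-4362 + 1143) = (2*43*(1/88) - 3455)/(-3219) = (43/44 - 3455)*(-1/3219) = -151977/44*(-1/3219) = 50659/47212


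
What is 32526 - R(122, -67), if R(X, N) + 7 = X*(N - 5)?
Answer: 41317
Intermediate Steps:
R(X, N) = -7 + X*(-5 + N) (R(X, N) = -7 + X*(N - 5) = -7 + X*(-5 + N))
32526 - R(122, -67) = 32526 - (-7 - 5*122 - 67*122) = 32526 - (-7 - 610 - 8174) = 32526 - 1*(-8791) = 32526 + 8791 = 41317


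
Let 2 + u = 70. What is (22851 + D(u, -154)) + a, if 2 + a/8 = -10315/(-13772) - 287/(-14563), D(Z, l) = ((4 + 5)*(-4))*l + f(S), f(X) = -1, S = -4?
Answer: 1423192866420/50140409 ≈ 28384.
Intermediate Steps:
u = 68 (u = -2 + 70 = 68)
D(Z, l) = -1 - 36*l (D(Z, l) = ((4 + 5)*(-4))*l - 1 = (9*(-4))*l - 1 = -36*l - 1 = -1 - 36*l)
a = -493906726/50140409 (a = -16 + 8*(-10315/(-13772) - 287/(-14563)) = -16 + 8*(-10315*(-1/13772) - 287*(-1/14563)) = -16 + 8*(10315/13772 + 287/14563) = -16 + 8*(154169909/200561636) = -16 + 308339818/50140409 = -493906726/50140409 ≈ -9.8505)
(22851 + D(u, -154)) + a = (22851 + (-1 - 36*(-154))) - 493906726/50140409 = (22851 + (-1 + 5544)) - 493906726/50140409 = (22851 + 5543) - 493906726/50140409 = 28394 - 493906726/50140409 = 1423192866420/50140409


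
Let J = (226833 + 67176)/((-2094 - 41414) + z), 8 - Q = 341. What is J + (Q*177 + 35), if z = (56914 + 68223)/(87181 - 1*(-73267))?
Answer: -137083044254338/2326882149 ≈ -58913.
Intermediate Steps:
Q = -333 (Q = 8 - 1*341 = 8 - 341 = -333)
z = 125137/160448 (z = 125137/(87181 + 73267) = 125137/160448 ≈ 0.77992)
J = -15724385344/2326882149 (J = (226833 + 67176)/((-2094 - 41414) + 125137/160448) = 294009/(-43508 + 125137/160448) = 294009/(-6980646447/160448) = 294009*(-160448/6980646447) = -15724385344/2326882149 ≈ -6.7577)
J + (Q*177 + 35) = -15724385344/2326882149 + (-333*177 + 35) = -15724385344/2326882149 + (-58941 + 35) = -15724385344/2326882149 - 58906 = -137083044254338/2326882149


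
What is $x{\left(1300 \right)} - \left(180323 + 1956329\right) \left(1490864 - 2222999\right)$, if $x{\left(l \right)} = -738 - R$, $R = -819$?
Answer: $1564317712101$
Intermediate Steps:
$x{\left(l \right)} = 81$ ($x{\left(l \right)} = -738 - -819 = -738 + 819 = 81$)
$x{\left(1300 \right)} - \left(180323 + 1956329\right) \left(1490864 - 2222999\right) = 81 - \left(180323 + 1956329\right) \left(1490864 - 2222999\right) = 81 - 2136652 \left(-732135\right) = 81 - -1564317712020 = 81 + 1564317712020 = 1564317712101$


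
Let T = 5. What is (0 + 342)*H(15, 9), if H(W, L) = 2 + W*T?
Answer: 26334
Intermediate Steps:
H(W, L) = 2 + 5*W (H(W, L) = 2 + W*5 = 2 + 5*W)
(0 + 342)*H(15, 9) = (0 + 342)*(2 + 5*15) = 342*(2 + 75) = 342*77 = 26334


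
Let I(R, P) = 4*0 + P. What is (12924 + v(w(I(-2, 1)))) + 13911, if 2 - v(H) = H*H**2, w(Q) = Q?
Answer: 26836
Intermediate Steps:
I(R, P) = P (I(R, P) = 0 + P = P)
v(H) = 2 - H**3 (v(H) = 2 - H*H**2 = 2 - H**3)
(12924 + v(w(I(-2, 1)))) + 13911 = (12924 + (2 - 1*1**3)) + 13911 = (12924 + (2 - 1*1)) + 13911 = (12924 + (2 - 1)) + 13911 = (12924 + 1) + 13911 = 12925 + 13911 = 26836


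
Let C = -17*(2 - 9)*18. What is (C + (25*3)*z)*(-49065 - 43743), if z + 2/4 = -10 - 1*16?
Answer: -14338836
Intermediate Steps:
z = -53/2 (z = -½ + (-10 - 1*16) = -½ + (-10 - 16) = -½ - 26 = -53/2 ≈ -26.500)
C = 2142 (C = -17*(-7)*18 = 119*18 = 2142)
(C + (25*3)*z)*(-49065 - 43743) = (2142 + (25*3)*(-53/2))*(-49065 - 43743) = (2142 + 75*(-53/2))*(-92808) = (2142 - 3975/2)*(-92808) = (309/2)*(-92808) = -14338836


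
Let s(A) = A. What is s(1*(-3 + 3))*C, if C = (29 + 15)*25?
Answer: 0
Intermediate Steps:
C = 1100 (C = 44*25 = 1100)
s(1*(-3 + 3))*C = (1*(-3 + 3))*1100 = (1*0)*1100 = 0*1100 = 0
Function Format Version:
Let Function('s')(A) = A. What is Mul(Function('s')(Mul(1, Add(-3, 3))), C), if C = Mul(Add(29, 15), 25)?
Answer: 0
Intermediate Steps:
C = 1100 (C = Mul(44, 25) = 1100)
Mul(Function('s')(Mul(1, Add(-3, 3))), C) = Mul(Mul(1, Add(-3, 3)), 1100) = Mul(Mul(1, 0), 1100) = Mul(0, 1100) = 0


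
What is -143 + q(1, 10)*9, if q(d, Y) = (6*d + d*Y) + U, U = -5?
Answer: -44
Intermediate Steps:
q(d, Y) = -5 + 6*d + Y*d (q(d, Y) = (6*d + d*Y) - 5 = (6*d + Y*d) - 5 = -5 + 6*d + Y*d)
-143 + q(1, 10)*9 = -143 + (-5 + 6*1 + 10*1)*9 = -143 + (-5 + 6 + 10)*9 = -143 + 11*9 = -143 + 99 = -44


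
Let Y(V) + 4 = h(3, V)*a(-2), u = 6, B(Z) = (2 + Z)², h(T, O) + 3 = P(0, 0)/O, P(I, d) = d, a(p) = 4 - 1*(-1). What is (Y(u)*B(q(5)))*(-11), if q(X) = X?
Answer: 10241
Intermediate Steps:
a(p) = 5 (a(p) = 4 + 1 = 5)
h(T, O) = -3 (h(T, O) = -3 + 0/O = -3 + 0 = -3)
Y(V) = -19 (Y(V) = -4 - 3*5 = -4 - 15 = -19)
(Y(u)*B(q(5)))*(-11) = -19*(2 + 5)²*(-11) = -19*7²*(-11) = -19*49*(-11) = -931*(-11) = 10241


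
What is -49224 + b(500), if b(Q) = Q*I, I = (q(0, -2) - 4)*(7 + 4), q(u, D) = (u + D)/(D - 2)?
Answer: -68474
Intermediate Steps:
q(u, D) = (D + u)/(-2 + D)
I = -77/2 (I = ((-2 + 0)/(-2 - 2) - 4)*(7 + 4) = (-2/(-4) - 4)*11 = (-¼*(-2) - 4)*11 = (½ - 4)*11 = -7/2*11 = -77/2 ≈ -38.500)
b(Q) = -77*Q/2 (b(Q) = Q*(-77/2) = -77*Q/2)
-49224 + b(500) = -49224 - 77/2*500 = -49224 - 19250 = -68474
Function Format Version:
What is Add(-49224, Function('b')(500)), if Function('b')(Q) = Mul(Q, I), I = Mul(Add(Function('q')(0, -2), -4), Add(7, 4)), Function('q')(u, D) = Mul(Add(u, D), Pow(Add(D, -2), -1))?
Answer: -68474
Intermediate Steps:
Function('q')(u, D) = Mul(Pow(Add(-2, D), -1), Add(D, u)) (Function('q')(u, D) = Mul(Add(D, u), Pow(Add(-2, D), -1)) = Mul(Pow(Add(-2, D), -1), Add(D, u)))
I = Rational(-77, 2) (I = Mul(Add(Mul(Pow(Add(-2, -2), -1), Add(-2, 0)), -4), Add(7, 4)) = Mul(Add(Mul(Pow(-4, -1), -2), -4), 11) = Mul(Add(Mul(Rational(-1, 4), -2), -4), 11) = Mul(Add(Rational(1, 2), -4), 11) = Mul(Rational(-7, 2), 11) = Rational(-77, 2) ≈ -38.500)
Function('b')(Q) = Mul(Rational(-77, 2), Q) (Function('b')(Q) = Mul(Q, Rational(-77, 2)) = Mul(Rational(-77, 2), Q))
Add(-49224, Function('b')(500)) = Add(-49224, Mul(Rational(-77, 2), 500)) = Add(-49224, -19250) = -68474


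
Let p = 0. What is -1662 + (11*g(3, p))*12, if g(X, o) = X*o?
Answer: -1662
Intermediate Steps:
-1662 + (11*g(3, p))*12 = -1662 + (11*(3*0))*12 = -1662 + (11*0)*12 = -1662 + 0*12 = -1662 + 0 = -1662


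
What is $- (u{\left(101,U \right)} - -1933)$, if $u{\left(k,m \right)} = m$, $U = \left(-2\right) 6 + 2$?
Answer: $-1923$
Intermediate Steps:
$U = -10$ ($U = -12 + 2 = -10$)
$- (u{\left(101,U \right)} - -1933) = - (-10 - -1933) = - (-10 + 1933) = \left(-1\right) 1923 = -1923$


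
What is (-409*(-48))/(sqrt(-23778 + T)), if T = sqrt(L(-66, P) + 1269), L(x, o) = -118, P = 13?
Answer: -19632*I/sqrt(23778 - sqrt(1151)) ≈ -127.41*I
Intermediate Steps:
T = sqrt(1151) (T = sqrt(-118 + 1269) = sqrt(1151) ≈ 33.926)
(-409*(-48))/(sqrt(-23778 + T)) = (-409*(-48))/(sqrt(-23778 + sqrt(1151))) = 19632/sqrt(-23778 + sqrt(1151))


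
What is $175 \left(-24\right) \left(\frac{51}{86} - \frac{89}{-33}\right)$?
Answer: $- \frac{6535900}{473} \approx -13818.0$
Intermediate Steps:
$175 \left(-24\right) \left(\frac{51}{86} - \frac{89}{-33}\right) = - 4200 \left(51 \cdot \frac{1}{86} - - \frac{89}{33}\right) = - 4200 \left(\frac{51}{86} + \frac{89}{33}\right) = \left(-4200\right) \frac{9337}{2838} = - \frac{6535900}{473}$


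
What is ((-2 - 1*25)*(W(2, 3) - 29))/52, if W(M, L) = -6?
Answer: 945/52 ≈ 18.173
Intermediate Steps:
((-2 - 1*25)*(W(2, 3) - 29))/52 = ((-2 - 1*25)*(-6 - 29))/52 = ((-2 - 25)*(-35))*(1/52) = -27*(-35)*(1/52) = 945*(1/52) = 945/52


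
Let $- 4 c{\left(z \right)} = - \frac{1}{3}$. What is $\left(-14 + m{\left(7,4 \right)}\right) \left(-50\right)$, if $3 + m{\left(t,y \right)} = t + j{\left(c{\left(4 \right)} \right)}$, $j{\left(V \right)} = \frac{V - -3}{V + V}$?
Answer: $-425$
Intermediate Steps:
$c{\left(z \right)} = \frac{1}{12}$ ($c{\left(z \right)} = - \frac{\left(-1\right) \frac{1}{3}}{4} = \left(- \frac{1}{4}\right) \left(- \frac{1}{3}\right) = \frac{1}{12}$)
$j{\left(V \right)} = \frac{3 + V}{2 V}$ ($j{\left(V \right)} = \frac{V + 3}{2 V} = \left(3 + V\right) \frac{1}{2 V} = \frac{3 + V}{2 V}$)
$m{\left(t,y \right)} = \frac{31}{2} + t$ ($m{\left(t,y \right)} = -3 + \left(t + \frac{\frac{1}{\frac{1}{12}} \left(3 + \frac{1}{12}\right)}{2}\right) = -3 + \left(t + \frac{1}{2} \cdot 12 \cdot \frac{37}{12}\right) = -3 + \left(t + \frac{37}{2}\right) = -3 + \left(\frac{37}{2} + t\right) = \frac{31}{2} + t$)
$\left(-14 + m{\left(7,4 \right)}\right) \left(-50\right) = \left(-14 + \left(\frac{31}{2} + 7\right)\right) \left(-50\right) = \left(-14 + \frac{45}{2}\right) \left(-50\right) = \frac{17}{2} \left(-50\right) = -425$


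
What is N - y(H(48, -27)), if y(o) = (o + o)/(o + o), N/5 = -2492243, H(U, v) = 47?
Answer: -12461216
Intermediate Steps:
N = -12461215 (N = 5*(-2492243) = -12461215)
y(o) = 1 (y(o) = (2*o)/((2*o)) = (2*o)*(1/(2*o)) = 1)
N - y(H(48, -27)) = -12461215 - 1*1 = -12461215 - 1 = -12461216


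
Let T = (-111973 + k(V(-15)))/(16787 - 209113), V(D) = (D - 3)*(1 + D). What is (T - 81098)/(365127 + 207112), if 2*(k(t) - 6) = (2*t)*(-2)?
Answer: -15597141477/110056437914 ≈ -0.14172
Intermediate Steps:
V(D) = (1 + D)*(-3 + D) (V(D) = (-3 + D)*(1 + D) = (1 + D)*(-3 + D))
k(t) = 6 - 2*t (k(t) = 6 + ((2*t)*(-2))/2 = 6 + (-4*t)/2 = 6 - 2*t)
T = 112471/192326 (T = (-111973 + (6 - 2*(-3 + (-15)**2 - 2*(-15))))/(16787 - 209113) = (-111973 + (6 - 2*(-3 + 225 + 30)))/(-192326) = (-111973 + (6 - 2*252))*(-1/192326) = (-111973 + (6 - 504))*(-1/192326) = (-111973 - 498)*(-1/192326) = -112471*(-1/192326) = 112471/192326 ≈ 0.58479)
(T - 81098)/(365127 + 207112) = (112471/192326 - 81098)/(365127 + 207112) = -15597141477/192326/572239 = -15597141477/192326*1/572239 = -15597141477/110056437914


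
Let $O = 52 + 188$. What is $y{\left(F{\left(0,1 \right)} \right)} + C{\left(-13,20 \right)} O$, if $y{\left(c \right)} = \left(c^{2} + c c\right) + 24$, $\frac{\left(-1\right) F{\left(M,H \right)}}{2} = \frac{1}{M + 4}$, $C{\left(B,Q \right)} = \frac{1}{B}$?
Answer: $\frac{157}{26} \approx 6.0385$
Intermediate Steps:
$O = 240$
$F{\left(M,H \right)} = - \frac{2}{4 + M}$ ($F{\left(M,H \right)} = - \frac{2}{M + 4} = - \frac{2}{4 + M}$)
$y{\left(c \right)} = 24 + 2 c^{2}$ ($y{\left(c \right)} = \left(c^{2} + c^{2}\right) + 24 = 2 c^{2} + 24 = 24 + 2 c^{2}$)
$y{\left(F{\left(0,1 \right)} \right)} + C{\left(-13,20 \right)} O = \left(24 + 2 \left(- \frac{2}{4 + 0}\right)^{2}\right) + \frac{1}{-13} \cdot 240 = \left(24 + 2 \left(- \frac{2}{4}\right)^{2}\right) - \frac{240}{13} = \left(24 + 2 \left(\left(-2\right) \frac{1}{4}\right)^{2}\right) - \frac{240}{13} = \left(24 + 2 \left(- \frac{1}{2}\right)^{2}\right) - \frac{240}{13} = \left(24 + 2 \cdot \frac{1}{4}\right) - \frac{240}{13} = \left(24 + \frac{1}{2}\right) - \frac{240}{13} = \frac{49}{2} - \frac{240}{13} = \frac{157}{26}$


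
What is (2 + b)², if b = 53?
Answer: 3025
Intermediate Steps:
(2 + b)² = (2 + 53)² = 55² = 3025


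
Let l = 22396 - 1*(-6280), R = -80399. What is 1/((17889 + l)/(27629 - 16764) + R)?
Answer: -2173/174697714 ≈ -1.2439e-5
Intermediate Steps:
l = 28676 (l = 22396 + 6280 = 28676)
1/((17889 + l)/(27629 - 16764) + R) = 1/((17889 + 28676)/(27629 - 16764) - 80399) = 1/(46565/10865 - 80399) = 1/(46565*(1/10865) - 80399) = 1/(9313/2173 - 80399) = 1/(-174697714/2173) = -2173/174697714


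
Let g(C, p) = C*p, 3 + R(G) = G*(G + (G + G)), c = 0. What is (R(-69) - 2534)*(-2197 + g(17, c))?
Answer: -25805962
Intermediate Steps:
R(G) = -3 + 3*G**2 (R(G) = -3 + G*(G + (G + G)) = -3 + G*(G + 2*G) = -3 + G*(3*G) = -3 + 3*G**2)
(R(-69) - 2534)*(-2197 + g(17, c)) = ((-3 + 3*(-69)**2) - 2534)*(-2197 + 17*0) = ((-3 + 3*4761) - 2534)*(-2197 + 0) = ((-3 + 14283) - 2534)*(-2197) = (14280 - 2534)*(-2197) = 11746*(-2197) = -25805962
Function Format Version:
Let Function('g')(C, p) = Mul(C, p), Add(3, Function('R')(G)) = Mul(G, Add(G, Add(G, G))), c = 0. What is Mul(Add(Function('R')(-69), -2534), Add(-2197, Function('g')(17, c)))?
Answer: -25805962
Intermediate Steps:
Function('R')(G) = Add(-3, Mul(3, Pow(G, 2))) (Function('R')(G) = Add(-3, Mul(G, Add(G, Add(G, G)))) = Add(-3, Mul(G, Add(G, Mul(2, G)))) = Add(-3, Mul(G, Mul(3, G))) = Add(-3, Mul(3, Pow(G, 2))))
Mul(Add(Function('R')(-69), -2534), Add(-2197, Function('g')(17, c))) = Mul(Add(Add(-3, Mul(3, Pow(-69, 2))), -2534), Add(-2197, Mul(17, 0))) = Mul(Add(Add(-3, Mul(3, 4761)), -2534), Add(-2197, 0)) = Mul(Add(Add(-3, 14283), -2534), -2197) = Mul(Add(14280, -2534), -2197) = Mul(11746, -2197) = -25805962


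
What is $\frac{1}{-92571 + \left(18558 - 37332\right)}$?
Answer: $- \frac{1}{111345} \approx -8.9811 \cdot 10^{-6}$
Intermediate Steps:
$\frac{1}{-92571 + \left(18558 - 37332\right)} = \frac{1}{-92571 - 18774} = \frac{1}{-111345} = - \frac{1}{111345}$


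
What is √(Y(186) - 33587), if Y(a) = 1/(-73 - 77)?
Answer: I*√30228306/30 ≈ 183.27*I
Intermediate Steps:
Y(a) = -1/150 (Y(a) = 1/(-150) = -1/150)
√(Y(186) - 33587) = √(-1/150 - 33587) = √(-5038051/150) = I*√30228306/30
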